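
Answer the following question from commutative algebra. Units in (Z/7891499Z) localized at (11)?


Local ring = Z/161051Z.
phi(161051) = 11^4*(11-1) = 146410


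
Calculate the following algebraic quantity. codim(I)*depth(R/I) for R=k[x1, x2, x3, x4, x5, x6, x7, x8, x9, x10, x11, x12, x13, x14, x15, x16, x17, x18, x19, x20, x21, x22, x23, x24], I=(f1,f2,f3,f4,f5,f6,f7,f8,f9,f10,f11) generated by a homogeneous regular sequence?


codim=11, depth=dim(R/I)=24-11=13
Product=11*13=143


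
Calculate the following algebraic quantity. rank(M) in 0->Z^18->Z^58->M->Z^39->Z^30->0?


Alt sum=0:
(-1)^0*18 + (-1)^1*58 + (-1)^2*? + (-1)^3*39 + (-1)^4*30=0
rank(M)=49


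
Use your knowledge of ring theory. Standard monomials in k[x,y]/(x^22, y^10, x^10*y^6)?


k[x,y]/I, I = (x^22, y^10, x^10*y^6)
Rect: 22x10=220. Corner: (22-10)x(10-6)=48.
dim = 220-48 = 172


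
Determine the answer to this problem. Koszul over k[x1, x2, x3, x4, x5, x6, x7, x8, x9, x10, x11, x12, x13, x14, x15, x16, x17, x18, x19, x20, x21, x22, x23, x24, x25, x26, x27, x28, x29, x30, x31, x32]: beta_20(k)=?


C(n,i)=C(32,20)=225792840


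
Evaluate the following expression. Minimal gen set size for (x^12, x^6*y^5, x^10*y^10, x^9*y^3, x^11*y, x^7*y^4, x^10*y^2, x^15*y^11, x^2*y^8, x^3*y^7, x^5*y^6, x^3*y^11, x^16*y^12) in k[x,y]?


Remove redundant (divisible by others).
x^10*y^10 redundant.
x^16*y^12 redundant.
x^15*y^11 redundant.
x^3*y^11 redundant.
Min: x^12, x^11*y, x^10*y^2, x^9*y^3, x^7*y^4, x^6*y^5, x^5*y^6, x^3*y^7, x^2*y^8
Count=9


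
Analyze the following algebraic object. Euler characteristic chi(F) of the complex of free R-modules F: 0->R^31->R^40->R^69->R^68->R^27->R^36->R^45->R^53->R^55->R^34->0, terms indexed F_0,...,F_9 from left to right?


chi = sum (-1)^i * rank:
(-1)^0*31=31
(-1)^1*40=-40
(-1)^2*69=69
(-1)^3*68=-68
(-1)^4*27=27
(-1)^5*36=-36
(-1)^6*45=45
(-1)^7*53=-53
(-1)^8*55=55
(-1)^9*34=-34
chi=-4


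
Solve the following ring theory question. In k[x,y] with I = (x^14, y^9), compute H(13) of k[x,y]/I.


k[x,y], I = (x^14, y^9), d = 13
Need i < 14 and d-i < 9.
Range: 5 <= i <= 13.
H(13) = 9


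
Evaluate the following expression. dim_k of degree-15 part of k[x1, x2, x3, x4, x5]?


C(d+n-1,n-1)=C(19,4)=3876


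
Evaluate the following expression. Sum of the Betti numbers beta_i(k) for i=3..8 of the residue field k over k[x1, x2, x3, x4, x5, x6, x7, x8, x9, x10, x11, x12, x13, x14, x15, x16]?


Koszul resolution: beta_i(k)=C(n,i), n=16
C(16,3)=560, C(16,4)=1820, C(16,5)=4368, C(16,6)=8008, C(16,7)=11440, C(16,8)=12870
Sum=39066


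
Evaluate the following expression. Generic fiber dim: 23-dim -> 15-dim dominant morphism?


dim(fiber)=dim(X)-dim(Y)=23-15=8


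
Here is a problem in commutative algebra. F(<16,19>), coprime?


gcd(16,19)=1 => F=ab-a-b=16*19-16-19=304-35=269


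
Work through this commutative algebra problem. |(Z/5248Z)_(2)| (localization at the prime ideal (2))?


2-primary part: 5248=2^7*41
Size=2^7=128


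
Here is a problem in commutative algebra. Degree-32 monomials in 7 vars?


C(d+n-1,n-1)=C(38,6)=2760681


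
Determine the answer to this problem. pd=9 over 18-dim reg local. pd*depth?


pd+depth=18
depth=18-9=9
pd*depth=9*9=81


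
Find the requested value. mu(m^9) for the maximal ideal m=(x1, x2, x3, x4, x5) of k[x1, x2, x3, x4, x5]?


Graded Nakayama: mu(m^d) = dim_k (m^d/m^(d+1)) = #degree-9 monomials in 5 vars
C(n+d-1,d)=C(13,9)=715


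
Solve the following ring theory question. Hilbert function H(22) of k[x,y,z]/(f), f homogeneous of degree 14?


C(24,2)-C(10,2)=276-45=231


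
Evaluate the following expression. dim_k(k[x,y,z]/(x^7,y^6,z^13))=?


Basis: x^iy^jz^k, i<7,j<6,k<13
7*6*13=546


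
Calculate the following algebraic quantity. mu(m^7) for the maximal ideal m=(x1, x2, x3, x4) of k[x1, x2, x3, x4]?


Graded Nakayama: mu(m^d) = dim_k (m^d/m^(d+1)) = #degree-7 monomials in 4 vars
C(n+d-1,d)=C(10,7)=120


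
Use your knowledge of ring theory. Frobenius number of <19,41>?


gcd(19,41)=1 => F=ab-a-b=19*41-19-41=779-60=719


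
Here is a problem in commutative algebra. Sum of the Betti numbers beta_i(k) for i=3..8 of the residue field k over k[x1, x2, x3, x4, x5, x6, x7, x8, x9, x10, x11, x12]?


Koszul resolution: beta_i(k)=C(n,i), n=12
C(12,3)=220, C(12,4)=495, C(12,5)=792, C(12,6)=924, C(12,7)=792, C(12,8)=495
Sum=3718


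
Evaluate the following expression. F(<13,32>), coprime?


gcd(13,32)=1 => F=ab-a-b=13*32-13-32=416-45=371


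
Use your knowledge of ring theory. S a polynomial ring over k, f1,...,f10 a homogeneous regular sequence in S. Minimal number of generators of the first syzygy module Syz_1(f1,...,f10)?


Regular sequence => Koszul complex is the minimal free resolution.
Syz_1 minimally generated by Koszul relations f_i*e_j - f_j*e_i (i<j): mu(Syz_1) = beta_2 = C(m,2) = m(m-1)/2
m=10
10*9/2 = 45


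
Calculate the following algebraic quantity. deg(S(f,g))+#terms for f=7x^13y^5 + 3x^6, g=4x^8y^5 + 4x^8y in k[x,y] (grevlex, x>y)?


LT(f)=7x^13y^5, LT(g)=4x^8y^5
lcm(LM)=x^13y^5
S(f,g) (scaled by 28 to clear denominators) = 4*f - 7x^5*g = -28x^13y + 12x^6
2 terms, deg 14.
14+2=16


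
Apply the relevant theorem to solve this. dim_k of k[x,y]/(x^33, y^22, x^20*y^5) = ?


k[x,y]/I, I = (x^33, y^22, x^20*y^5)
Rect: 33x22=726. Corner: (33-20)x(22-5)=221.
dim = 726-221 = 505


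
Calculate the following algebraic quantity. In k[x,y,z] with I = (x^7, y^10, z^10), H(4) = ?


Need i<7, j<10, k<10 with i+j+k=4.
For each i, j ranges over max(0,4-i-9)..min(9,4-i):
  i=0: j in [0,4] -> 5
  i=1: j in [0,3] -> 4
  i=2: j in [0,2] -> 3
  i=3: j in [0,1] -> 2
  i=4: j in [0,0] -> 1
H(4) = 5+4+3+2+1 = 15


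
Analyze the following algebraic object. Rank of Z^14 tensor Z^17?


rank(M(x)N) = rank(M)*rank(N)
14*17 = 238


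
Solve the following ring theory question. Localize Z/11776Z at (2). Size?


2-primary part: 11776=2^9*23
Size=2^9=512


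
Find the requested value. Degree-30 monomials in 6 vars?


C(d+n-1,n-1)=C(35,5)=324632


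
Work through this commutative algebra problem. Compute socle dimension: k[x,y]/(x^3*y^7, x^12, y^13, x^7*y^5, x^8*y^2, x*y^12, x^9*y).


Socle = ann(m) = span of standard monomials u with x*u, y*u in I (staircase corners).
Minimal generators: x^12, x^9*y, x^8*y^2, x^7*y^5, x^3*y^7, x*y^12, y^13
Corners: y^12, x^2y^11, x^6y^6, x^7y^4, x^8y, x^11
Socle dim=6


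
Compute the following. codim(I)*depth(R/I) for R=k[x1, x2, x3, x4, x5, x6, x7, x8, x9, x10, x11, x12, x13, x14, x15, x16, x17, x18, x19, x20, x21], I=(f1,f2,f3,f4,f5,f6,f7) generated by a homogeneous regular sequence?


codim=7, depth=dim(R/I)=21-7=14
Product=7*14=98


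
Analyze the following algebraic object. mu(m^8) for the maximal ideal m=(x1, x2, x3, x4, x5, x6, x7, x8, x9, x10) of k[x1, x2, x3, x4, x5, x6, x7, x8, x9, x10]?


Graded Nakayama: mu(m^d) = dim_k (m^d/m^(d+1)) = #degree-8 monomials in 10 vars
C(n+d-1,d)=C(17,8)=24310


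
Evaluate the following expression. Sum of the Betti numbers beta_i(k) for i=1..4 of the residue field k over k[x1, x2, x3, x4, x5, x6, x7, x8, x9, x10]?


Koszul resolution: beta_i(k)=C(n,i), n=10
C(10,1)=10, C(10,2)=45, C(10,3)=120, C(10,4)=210
Sum=385


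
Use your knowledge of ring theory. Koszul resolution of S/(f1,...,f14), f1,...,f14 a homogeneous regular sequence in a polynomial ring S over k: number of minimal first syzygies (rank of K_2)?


Regular sequence => Koszul complex is the minimal free resolution.
Syz_1 minimally generated by Koszul relations f_i*e_j - f_j*e_i (i<j): mu(Syz_1) = beta_2 = C(m,2) = m(m-1)/2
m=14
14*13/2 = 91


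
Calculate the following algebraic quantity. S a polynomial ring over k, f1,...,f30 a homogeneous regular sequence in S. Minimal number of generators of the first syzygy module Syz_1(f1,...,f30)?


Regular sequence => Koszul complex is the minimal free resolution.
Syz_1 minimally generated by Koszul relations f_i*e_j - f_j*e_i (i<j): mu(Syz_1) = beta_2 = C(m,2) = m(m-1)/2
m=30
30*29/2 = 435


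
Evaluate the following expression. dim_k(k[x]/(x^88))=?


Basis: 1,x,...,x^87
dim=88


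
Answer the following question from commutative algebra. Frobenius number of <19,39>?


gcd(19,39)=1 => F=ab-a-b=19*39-19-39=741-58=683


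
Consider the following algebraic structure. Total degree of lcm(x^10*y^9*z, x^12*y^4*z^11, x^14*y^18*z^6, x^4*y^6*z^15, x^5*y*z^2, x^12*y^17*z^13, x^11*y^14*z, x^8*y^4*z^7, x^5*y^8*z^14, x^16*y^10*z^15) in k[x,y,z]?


lcm = componentwise max:
x: max(10,12,14,4,5,12,11,8,5,16)=16
y: max(9,4,18,6,1,17,14,4,8,10)=18
z: max(1,11,6,15,2,13,1,7,14,15)=15
Total=16+18+15=49


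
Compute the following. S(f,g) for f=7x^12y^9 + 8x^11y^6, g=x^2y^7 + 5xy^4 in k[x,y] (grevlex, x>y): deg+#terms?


LT(f)=7x^12y^9, LT(g)=x^2y^7
lcm(LM)=x^12y^9
S(f,g) (scaled by 7 to clear denominators) = 1*f - 7x^10y^2*g = -27x^11y^6
1 terms, deg 17.
17+1=18


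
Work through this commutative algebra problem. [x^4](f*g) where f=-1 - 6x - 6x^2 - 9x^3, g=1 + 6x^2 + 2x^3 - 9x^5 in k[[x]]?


[x^4] = sum a_i*b_j, i+j=4
  -6*2=-12
  -6*6=-36
Sum=-48


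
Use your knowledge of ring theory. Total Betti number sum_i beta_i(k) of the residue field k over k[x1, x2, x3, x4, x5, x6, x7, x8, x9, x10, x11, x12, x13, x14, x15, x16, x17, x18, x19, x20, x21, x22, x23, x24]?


Koszul resolution: beta_i(k)=C(n,i), n=24
sum_i C(24,i) = 2^24 = 16777216


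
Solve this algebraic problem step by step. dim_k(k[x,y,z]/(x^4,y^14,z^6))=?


Basis: x^iy^jz^k, i<4,j<14,k<6
4*14*6=336


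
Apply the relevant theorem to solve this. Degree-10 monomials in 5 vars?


C(d+n-1,n-1)=C(14,4)=1001


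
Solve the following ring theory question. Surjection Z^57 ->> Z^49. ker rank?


rank(ker) = 57-49 = 8


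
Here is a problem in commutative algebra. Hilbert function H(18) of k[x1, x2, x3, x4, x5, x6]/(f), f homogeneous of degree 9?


C(23,5)-C(14,5)=33649-2002=31647


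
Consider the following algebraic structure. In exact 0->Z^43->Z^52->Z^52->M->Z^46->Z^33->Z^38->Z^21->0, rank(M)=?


Alt sum=0:
(-1)^0*43 + (-1)^1*52 + (-1)^2*52 + (-1)^3*? + (-1)^4*46 + (-1)^5*33 + (-1)^6*38 + (-1)^7*21=0
rank(M)=73


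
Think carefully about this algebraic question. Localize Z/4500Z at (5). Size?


5-primary part: 4500=5^3*36
Size=5^3=125


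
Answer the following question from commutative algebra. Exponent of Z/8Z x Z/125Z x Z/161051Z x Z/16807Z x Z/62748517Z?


Exponent = lcm of the cyclic orders; pairwise coprime => product.
2^3*5^3*11^5*7^5*13^7=8*125*161051*16807*62748517=169846691690845169000


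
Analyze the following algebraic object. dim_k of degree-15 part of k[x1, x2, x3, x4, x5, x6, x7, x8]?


C(d+n-1,n-1)=C(22,7)=170544


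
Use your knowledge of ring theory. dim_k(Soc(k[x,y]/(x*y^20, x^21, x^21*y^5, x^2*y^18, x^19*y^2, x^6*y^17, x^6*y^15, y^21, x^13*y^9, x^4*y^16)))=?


Socle = ann(m) = span of standard monomials u with x*u, y*u in I (staircase corners).
Redundant generators: x^21*y^5, x^6*y^17
Minimal generators: x^21, x^19*y^2, x^13*y^9, x^6*y^15, x^4*y^16, x^2*y^18, x*y^20, y^21
Corners: y^20, xy^19, x^3y^17, x^5y^15, x^12y^14, x^18y^8, x^20y
Socle dim=7


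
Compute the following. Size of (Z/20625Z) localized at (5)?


5-primary part: 20625=5^4*33
Size=5^4=625


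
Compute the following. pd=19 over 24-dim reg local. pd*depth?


pd+depth=24
depth=24-19=5
pd*depth=19*5=95


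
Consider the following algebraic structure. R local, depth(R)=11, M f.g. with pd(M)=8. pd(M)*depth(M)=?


pd+depth=11
depth=11-8=3
pd*depth=8*3=24


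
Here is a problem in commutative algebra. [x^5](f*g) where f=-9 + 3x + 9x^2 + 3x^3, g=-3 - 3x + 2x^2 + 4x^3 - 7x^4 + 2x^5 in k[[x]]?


[x^5] = sum a_i*b_j, i+j=5
  -9*2=-18
  3*-7=-21
  9*4=36
  3*2=6
Sum=3


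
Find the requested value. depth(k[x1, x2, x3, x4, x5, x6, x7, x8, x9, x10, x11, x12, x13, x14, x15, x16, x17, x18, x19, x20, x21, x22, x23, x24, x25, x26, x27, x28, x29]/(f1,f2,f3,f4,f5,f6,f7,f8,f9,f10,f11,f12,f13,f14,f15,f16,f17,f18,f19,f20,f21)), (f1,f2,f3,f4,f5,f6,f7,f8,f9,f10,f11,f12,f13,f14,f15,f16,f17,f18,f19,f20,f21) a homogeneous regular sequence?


depth(R)=29
depth(R/I)=29-21=8


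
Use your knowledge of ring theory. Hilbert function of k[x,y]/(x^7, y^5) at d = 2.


k[x,y], I = (x^7, y^5), d = 2
Need i < 7 and d-i < 5.
Range: 0 <= i <= 2.
H(2) = 3


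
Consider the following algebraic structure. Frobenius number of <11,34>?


gcd(11,34)=1 => F=ab-a-b=11*34-11-34=374-45=329


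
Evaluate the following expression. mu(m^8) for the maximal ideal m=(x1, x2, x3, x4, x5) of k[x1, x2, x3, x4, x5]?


Graded Nakayama: mu(m^d) = dim_k (m^d/m^(d+1)) = #degree-8 monomials in 5 vars
C(n+d-1,d)=C(12,8)=495


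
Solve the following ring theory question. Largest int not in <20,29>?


gcd(20,29)=1 => F=ab-a-b=20*29-20-29=580-49=531


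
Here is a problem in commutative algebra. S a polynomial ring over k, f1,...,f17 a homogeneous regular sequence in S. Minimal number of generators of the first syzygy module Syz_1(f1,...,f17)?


Regular sequence => Koszul complex is the minimal free resolution.
Syz_1 minimally generated by Koszul relations f_i*e_j - f_j*e_i (i<j): mu(Syz_1) = beta_2 = C(m,2) = m(m-1)/2
m=17
17*16/2 = 136


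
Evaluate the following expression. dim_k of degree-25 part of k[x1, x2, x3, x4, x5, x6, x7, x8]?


C(d+n-1,n-1)=C(32,7)=3365856


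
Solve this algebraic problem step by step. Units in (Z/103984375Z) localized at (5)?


Local ring = Z/78125Z.
phi(78125) = 5^6*(5-1) = 62500


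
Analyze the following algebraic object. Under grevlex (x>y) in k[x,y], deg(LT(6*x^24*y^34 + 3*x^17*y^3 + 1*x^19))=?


LT: 6*x^24*y^34
deg_x=24, deg_y=34
Total=24+34=58


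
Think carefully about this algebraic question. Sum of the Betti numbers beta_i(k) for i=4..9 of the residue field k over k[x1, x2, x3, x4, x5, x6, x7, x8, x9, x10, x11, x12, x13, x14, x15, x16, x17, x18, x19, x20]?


Koszul resolution: beta_i(k)=C(n,i), n=20
C(20,4)=4845, C(20,5)=15504, C(20,6)=38760, C(20,7)=77520, C(20,8)=125970, C(20,9)=167960
Sum=430559


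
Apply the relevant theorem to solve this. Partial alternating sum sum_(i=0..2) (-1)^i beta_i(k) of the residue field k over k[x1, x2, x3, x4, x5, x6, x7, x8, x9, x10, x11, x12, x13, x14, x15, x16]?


Koszul resolution: beta_i(k)=C(n,i), n=16
sum_(i=0..p) (-1)^i C(n,i) = (-1)^p C(n-1,p)
(-1)^2*C(15,2) = (-1)^2*105 = 105


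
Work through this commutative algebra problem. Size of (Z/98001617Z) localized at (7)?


7-primary part: 98001617=7^8*17
Size=7^8=5764801


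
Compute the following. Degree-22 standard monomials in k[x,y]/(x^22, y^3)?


k[x,y], I = (x^22, y^3), d = 22
Need i < 22 and d-i < 3.
Range: 20 <= i <= 21.
H(22) = 2


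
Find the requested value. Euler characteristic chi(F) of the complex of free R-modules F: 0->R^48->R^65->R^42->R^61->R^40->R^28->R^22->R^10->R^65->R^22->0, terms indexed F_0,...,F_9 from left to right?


chi = sum (-1)^i * rank:
(-1)^0*48=48
(-1)^1*65=-65
(-1)^2*42=42
(-1)^3*61=-61
(-1)^4*40=40
(-1)^5*28=-28
(-1)^6*22=22
(-1)^7*10=-10
(-1)^8*65=65
(-1)^9*22=-22
chi=31


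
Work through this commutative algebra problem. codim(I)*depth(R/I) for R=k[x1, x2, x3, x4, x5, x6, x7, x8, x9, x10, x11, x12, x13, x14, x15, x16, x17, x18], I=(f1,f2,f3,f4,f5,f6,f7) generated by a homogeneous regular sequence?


codim=7, depth=dim(R/I)=18-7=11
Product=7*11=77


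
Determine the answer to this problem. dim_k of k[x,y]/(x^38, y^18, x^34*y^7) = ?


k[x,y]/I, I = (x^38, y^18, x^34*y^7)
Rect: 38x18=684. Corner: (38-34)x(18-7)=44.
dim = 684-44 = 640


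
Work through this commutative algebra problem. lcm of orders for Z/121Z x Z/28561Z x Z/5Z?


Exponent = lcm of the cyclic orders; pairwise coprime => product.
11^2*13^4*5^1=121*28561*5=17279405


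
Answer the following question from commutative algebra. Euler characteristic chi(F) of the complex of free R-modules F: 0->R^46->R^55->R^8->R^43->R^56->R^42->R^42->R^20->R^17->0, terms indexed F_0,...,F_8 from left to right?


chi = sum (-1)^i * rank:
(-1)^0*46=46
(-1)^1*55=-55
(-1)^2*8=8
(-1)^3*43=-43
(-1)^4*56=56
(-1)^5*42=-42
(-1)^6*42=42
(-1)^7*20=-20
(-1)^8*17=17
chi=9


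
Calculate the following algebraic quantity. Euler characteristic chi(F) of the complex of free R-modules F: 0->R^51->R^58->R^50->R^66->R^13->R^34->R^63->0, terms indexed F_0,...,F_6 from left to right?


chi = sum (-1)^i * rank:
(-1)^0*51=51
(-1)^1*58=-58
(-1)^2*50=50
(-1)^3*66=-66
(-1)^4*13=13
(-1)^5*34=-34
(-1)^6*63=63
chi=19


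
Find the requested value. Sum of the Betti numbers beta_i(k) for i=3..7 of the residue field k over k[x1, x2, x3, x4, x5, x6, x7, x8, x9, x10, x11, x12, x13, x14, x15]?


Koszul resolution: beta_i(k)=C(n,i), n=15
C(15,3)=455, C(15,4)=1365, C(15,5)=3003, C(15,6)=5005, C(15,7)=6435
Sum=16263


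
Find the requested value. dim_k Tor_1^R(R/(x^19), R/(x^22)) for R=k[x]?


Tor_1(R/I,R/J)=(I cap J)/IJ=(x^22)/(x^41)
dim=41-22=min(19,22)=19


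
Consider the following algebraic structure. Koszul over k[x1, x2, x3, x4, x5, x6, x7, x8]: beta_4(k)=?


C(n,i)=C(8,4)=70


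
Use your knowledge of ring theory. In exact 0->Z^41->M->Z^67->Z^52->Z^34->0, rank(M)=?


Alt sum=0:
(-1)^0*41 + (-1)^1*? + (-1)^2*67 + (-1)^3*52 + (-1)^4*34=0
rank(M)=90


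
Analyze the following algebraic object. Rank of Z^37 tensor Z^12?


rank(M(x)N) = rank(M)*rank(N)
37*12 = 444


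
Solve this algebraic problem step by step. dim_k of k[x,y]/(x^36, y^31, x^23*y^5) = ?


k[x,y]/I, I = (x^36, y^31, x^23*y^5)
Rect: 36x31=1116. Corner: (36-23)x(31-5)=338.
dim = 1116-338 = 778


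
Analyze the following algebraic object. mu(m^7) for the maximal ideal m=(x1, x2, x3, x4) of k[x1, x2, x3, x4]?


Graded Nakayama: mu(m^d) = dim_k (m^d/m^(d+1)) = #degree-7 monomials in 4 vars
C(n+d-1,d)=C(10,7)=120


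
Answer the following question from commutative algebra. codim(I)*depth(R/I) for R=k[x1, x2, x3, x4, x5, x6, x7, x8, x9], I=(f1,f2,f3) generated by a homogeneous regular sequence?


codim=3, depth=dim(R/I)=9-3=6
Product=3*6=18


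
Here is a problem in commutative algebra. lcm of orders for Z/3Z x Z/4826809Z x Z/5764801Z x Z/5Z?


Exponent = lcm of the cyclic orders; pairwise coprime => product.
3^1*13^6*7^8*5^1=3*4826809*5764801*5=417383900250135


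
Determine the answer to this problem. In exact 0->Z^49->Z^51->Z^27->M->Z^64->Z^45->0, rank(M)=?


Alt sum=0:
(-1)^0*49 + (-1)^1*51 + (-1)^2*27 + (-1)^3*? + (-1)^4*64 + (-1)^5*45=0
rank(M)=44


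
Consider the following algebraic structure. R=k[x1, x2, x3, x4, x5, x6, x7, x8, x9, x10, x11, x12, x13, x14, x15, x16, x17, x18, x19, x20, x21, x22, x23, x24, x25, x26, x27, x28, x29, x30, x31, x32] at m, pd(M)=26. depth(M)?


pd+depth=depth(R)=32
depth=32-26=6


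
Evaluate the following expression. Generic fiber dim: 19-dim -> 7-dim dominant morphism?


dim(fiber)=dim(X)-dim(Y)=19-7=12


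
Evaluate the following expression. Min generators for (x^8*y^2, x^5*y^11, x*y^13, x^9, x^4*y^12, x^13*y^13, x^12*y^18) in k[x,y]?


Remove redundant (divisible by others).
x^13*y^13 redundant.
x^12*y^18 redundant.
Min: x^9, x^8*y^2, x^5*y^11, x^4*y^12, x*y^13
Count=5


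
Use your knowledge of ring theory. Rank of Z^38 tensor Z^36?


rank(M(x)N) = rank(M)*rank(N)
38*36 = 1368


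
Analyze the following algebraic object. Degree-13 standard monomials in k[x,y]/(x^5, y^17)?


k[x,y], I = (x^5, y^17), d = 13
Need i < 5 and d-i < 17.
Range: 0 <= i <= 4.
H(13) = 5


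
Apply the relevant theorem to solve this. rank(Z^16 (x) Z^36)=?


rank(M(x)N) = rank(M)*rank(N)
16*36 = 576


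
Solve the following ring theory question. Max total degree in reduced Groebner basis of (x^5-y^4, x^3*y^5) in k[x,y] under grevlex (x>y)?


LT(f1)=x^5, LT(f2)=x^3y^5, lcm=x^5y^5
S(f1,f2) = y^5*f1 - x^2*f2 = -y^9
Reduced GB = {f1, f2, y^9}; degrees 5, 8, 9
Max = 9


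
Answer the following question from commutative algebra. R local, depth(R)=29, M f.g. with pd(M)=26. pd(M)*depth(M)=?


pd+depth=29
depth=29-26=3
pd*depth=26*3=78


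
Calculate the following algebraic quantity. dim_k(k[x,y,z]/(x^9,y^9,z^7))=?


Basis: x^iy^jz^k, i<9,j<9,k<7
9*9*7=567


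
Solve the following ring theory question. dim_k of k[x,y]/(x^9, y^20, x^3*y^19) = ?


k[x,y]/I, I = (x^9, y^20, x^3*y^19)
Rect: 9x20=180. Corner: (9-3)x(20-19)=6.
dim = 180-6 = 174


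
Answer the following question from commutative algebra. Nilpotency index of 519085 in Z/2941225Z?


519085^k mod 2941225:
k=1: 519085
k=2: 673750
k=3: 1277675
k=4: 2160900
k=5: 1680700
k=6: 0
First zero at k = 6


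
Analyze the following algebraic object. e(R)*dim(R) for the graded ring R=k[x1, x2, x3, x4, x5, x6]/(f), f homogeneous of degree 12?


e(R)=deg(f)=12, dim(R)=6-1=5
e*dim=12*5=60


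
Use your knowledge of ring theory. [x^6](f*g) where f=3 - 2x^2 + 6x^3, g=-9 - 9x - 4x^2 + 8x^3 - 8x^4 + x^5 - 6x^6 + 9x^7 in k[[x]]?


[x^6] = sum a_i*b_j, i+j=6
  3*-6=-18
  -2*-8=16
  6*8=48
Sum=46


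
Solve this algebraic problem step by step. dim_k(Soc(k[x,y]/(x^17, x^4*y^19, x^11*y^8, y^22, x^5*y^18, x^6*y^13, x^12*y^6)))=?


Socle = ann(m) = span of standard monomials u with x*u, y*u in I (staircase corners).
Minimal generators: x^17, x^12*y^6, x^11*y^8, x^6*y^13, x^5*y^18, x^4*y^19, y^22
Corners: x^3y^21, x^4y^18, x^5y^17, x^10y^12, x^11y^7, x^16y^5
Socle dim=6


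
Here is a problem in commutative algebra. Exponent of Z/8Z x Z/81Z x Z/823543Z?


Exponent = lcm of the cyclic orders; pairwise coprime => product.
2^3*3^4*7^7=8*81*823543=533655864


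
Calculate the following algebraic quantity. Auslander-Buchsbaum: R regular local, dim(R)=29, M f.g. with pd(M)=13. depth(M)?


pd+depth=depth(R)=29
depth=29-13=16


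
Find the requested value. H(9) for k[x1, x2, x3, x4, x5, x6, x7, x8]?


C(d+n-1,n-1)=C(16,7)=11440


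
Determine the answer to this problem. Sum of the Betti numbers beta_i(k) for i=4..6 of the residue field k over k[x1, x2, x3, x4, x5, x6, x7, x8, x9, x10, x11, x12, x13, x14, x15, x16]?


Koszul resolution: beta_i(k)=C(n,i), n=16
C(16,4)=1820, C(16,5)=4368, C(16,6)=8008
Sum=14196


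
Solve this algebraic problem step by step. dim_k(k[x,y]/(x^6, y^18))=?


Basis: x^i*y^j, i<6, j<18
6*18=108


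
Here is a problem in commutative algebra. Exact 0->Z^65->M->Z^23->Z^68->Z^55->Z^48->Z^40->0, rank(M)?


Alt sum=0:
(-1)^0*65 + (-1)^1*? + (-1)^2*23 + (-1)^3*68 + (-1)^4*55 + (-1)^5*48 + (-1)^6*40=0
rank(M)=67


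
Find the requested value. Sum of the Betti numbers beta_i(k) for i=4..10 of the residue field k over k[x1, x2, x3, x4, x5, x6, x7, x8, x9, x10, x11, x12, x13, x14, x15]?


Koszul resolution: beta_i(k)=C(n,i), n=15
C(15,4)=1365, C(15,5)=3003, C(15,6)=5005, C(15,7)=6435, C(15,8)=6435, C(15,9)=5005, C(15,10)=3003
Sum=30251


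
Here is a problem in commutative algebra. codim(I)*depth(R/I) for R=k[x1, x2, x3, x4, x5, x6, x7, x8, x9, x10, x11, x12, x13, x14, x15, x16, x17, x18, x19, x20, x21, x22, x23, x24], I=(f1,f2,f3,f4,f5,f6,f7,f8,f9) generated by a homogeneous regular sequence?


codim=9, depth=dim(R/I)=24-9=15
Product=9*15=135


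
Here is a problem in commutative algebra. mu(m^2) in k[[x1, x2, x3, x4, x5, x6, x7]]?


C(n+d-1,d)=C(8,2)=28


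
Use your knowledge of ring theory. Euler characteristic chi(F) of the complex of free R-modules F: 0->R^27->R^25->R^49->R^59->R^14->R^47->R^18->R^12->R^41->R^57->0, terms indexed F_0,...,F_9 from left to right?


chi = sum (-1)^i * rank:
(-1)^0*27=27
(-1)^1*25=-25
(-1)^2*49=49
(-1)^3*59=-59
(-1)^4*14=14
(-1)^5*47=-47
(-1)^6*18=18
(-1)^7*12=-12
(-1)^8*41=41
(-1)^9*57=-57
chi=-51


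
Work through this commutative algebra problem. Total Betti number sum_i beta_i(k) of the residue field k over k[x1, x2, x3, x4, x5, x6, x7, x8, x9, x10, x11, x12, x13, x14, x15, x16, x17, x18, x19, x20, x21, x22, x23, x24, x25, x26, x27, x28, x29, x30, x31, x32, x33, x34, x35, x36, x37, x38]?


Koszul resolution: beta_i(k)=C(n,i), n=38
sum_i C(38,i) = 2^38 = 274877906944


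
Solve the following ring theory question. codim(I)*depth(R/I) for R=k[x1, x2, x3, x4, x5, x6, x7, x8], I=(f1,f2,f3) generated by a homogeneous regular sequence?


codim=3, depth=dim(R/I)=8-3=5
Product=3*5=15


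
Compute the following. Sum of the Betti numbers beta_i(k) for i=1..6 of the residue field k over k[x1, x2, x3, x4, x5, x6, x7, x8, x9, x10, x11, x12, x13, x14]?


Koszul resolution: beta_i(k)=C(n,i), n=14
C(14,1)=14, C(14,2)=91, C(14,3)=364, C(14,4)=1001, C(14,5)=2002, C(14,6)=3003
Sum=6475


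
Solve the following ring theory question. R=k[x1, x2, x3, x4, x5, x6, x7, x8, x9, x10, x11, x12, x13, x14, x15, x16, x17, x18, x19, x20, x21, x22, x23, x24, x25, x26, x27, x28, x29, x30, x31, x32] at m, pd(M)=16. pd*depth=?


pd+depth=32
depth=32-16=16
pd*depth=16*16=256


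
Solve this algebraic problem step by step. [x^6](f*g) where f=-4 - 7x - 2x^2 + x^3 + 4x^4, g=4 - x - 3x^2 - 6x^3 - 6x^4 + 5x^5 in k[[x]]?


[x^6] = sum a_i*b_j, i+j=6
  -7*5=-35
  -2*-6=12
  1*-6=-6
  4*-3=-12
Sum=-41


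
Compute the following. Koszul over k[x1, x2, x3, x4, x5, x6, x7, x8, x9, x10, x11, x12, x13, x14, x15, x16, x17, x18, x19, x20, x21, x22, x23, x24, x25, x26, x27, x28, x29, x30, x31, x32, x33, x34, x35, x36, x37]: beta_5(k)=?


C(n,i)=C(37,5)=435897


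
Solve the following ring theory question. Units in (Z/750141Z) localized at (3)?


Local ring = Z/2187Z.
phi(2187) = 3^6*(3-1) = 1458


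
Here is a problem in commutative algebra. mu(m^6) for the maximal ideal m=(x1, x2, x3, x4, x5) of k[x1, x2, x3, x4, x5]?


Graded Nakayama: mu(m^d) = dim_k (m^d/m^(d+1)) = #degree-6 monomials in 5 vars
C(n+d-1,d)=C(10,6)=210


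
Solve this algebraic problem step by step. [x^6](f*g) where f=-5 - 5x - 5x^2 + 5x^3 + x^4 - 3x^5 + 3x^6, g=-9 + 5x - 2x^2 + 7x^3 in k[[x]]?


[x^6] = sum a_i*b_j, i+j=6
  5*7=35
  1*-2=-2
  -3*5=-15
  3*-9=-27
Sum=-9


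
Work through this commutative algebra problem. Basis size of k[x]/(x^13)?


Basis: 1,x,...,x^12
dim=13


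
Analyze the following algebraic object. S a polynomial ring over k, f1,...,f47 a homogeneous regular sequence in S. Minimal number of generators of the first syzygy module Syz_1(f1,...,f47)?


Regular sequence => Koszul complex is the minimal free resolution.
Syz_1 minimally generated by Koszul relations f_i*e_j - f_j*e_i (i<j): mu(Syz_1) = beta_2 = C(m,2) = m(m-1)/2
m=47
47*46/2 = 1081


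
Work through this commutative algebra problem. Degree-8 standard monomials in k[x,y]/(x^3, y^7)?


k[x,y], I = (x^3, y^7), d = 8
Need i < 3 and d-i < 7.
Range: 2 <= i <= 2.
H(8) = 1


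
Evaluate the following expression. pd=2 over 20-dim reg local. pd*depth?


pd+depth=20
depth=20-2=18
pd*depth=2*18=36


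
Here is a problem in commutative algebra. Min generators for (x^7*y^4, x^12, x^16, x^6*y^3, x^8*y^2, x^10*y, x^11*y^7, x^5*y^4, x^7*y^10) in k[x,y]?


Remove redundant (divisible by others).
x^7*y^10 redundant.
x^11*y^7 redundant.
x^16 redundant.
x^7*y^4 redundant.
Min: x^12, x^10*y, x^8*y^2, x^6*y^3, x^5*y^4
Count=5


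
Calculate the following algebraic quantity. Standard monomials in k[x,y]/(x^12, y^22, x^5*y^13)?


k[x,y]/I, I = (x^12, y^22, x^5*y^13)
Rect: 12x22=264. Corner: (12-5)x(22-13)=63.
dim = 264-63 = 201


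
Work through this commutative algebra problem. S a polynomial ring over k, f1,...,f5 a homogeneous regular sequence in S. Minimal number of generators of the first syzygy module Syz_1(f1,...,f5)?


Regular sequence => Koszul complex is the minimal free resolution.
Syz_1 minimally generated by Koszul relations f_i*e_j - f_j*e_i (i<j): mu(Syz_1) = beta_2 = C(m,2) = m(m-1)/2
m=5
5*4/2 = 10


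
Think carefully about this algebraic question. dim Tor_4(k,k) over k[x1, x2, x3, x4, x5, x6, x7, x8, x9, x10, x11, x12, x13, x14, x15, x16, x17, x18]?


Koszul: C(n,i)=C(18,4)=3060


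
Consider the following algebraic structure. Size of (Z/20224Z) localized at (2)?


2-primary part: 20224=2^8*79
Size=2^8=256


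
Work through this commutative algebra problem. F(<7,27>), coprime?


gcd(7,27)=1 => F=ab-a-b=7*27-7-27=189-34=155


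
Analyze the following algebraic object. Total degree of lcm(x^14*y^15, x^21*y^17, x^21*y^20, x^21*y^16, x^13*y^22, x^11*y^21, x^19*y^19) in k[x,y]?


lcm = componentwise max:
x: max(14,21,21,21,13,11,19)=21
y: max(15,17,20,16,22,21,19)=22
Total=21+22=43


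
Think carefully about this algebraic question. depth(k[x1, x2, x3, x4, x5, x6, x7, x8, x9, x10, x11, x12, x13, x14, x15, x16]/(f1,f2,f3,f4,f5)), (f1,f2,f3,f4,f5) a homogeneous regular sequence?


depth(R)=16
depth(R/I)=16-5=11


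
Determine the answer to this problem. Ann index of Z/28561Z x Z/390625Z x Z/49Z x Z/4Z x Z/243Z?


Exponent = lcm of the cyclic orders; pairwise coprime => product.
13^4*5^8*7^2*2^2*3^5=28561*390625*49*4*243=531368479687500


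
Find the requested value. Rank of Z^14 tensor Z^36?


rank(M(x)N) = rank(M)*rank(N)
14*36 = 504


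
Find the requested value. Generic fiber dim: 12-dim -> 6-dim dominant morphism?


dim(fiber)=dim(X)-dim(Y)=12-6=6


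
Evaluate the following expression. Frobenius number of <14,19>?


gcd(14,19)=1 => F=ab-a-b=14*19-14-19=266-33=233


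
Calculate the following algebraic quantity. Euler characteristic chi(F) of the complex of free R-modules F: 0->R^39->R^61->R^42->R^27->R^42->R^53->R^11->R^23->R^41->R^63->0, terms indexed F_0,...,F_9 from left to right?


chi = sum (-1)^i * rank:
(-1)^0*39=39
(-1)^1*61=-61
(-1)^2*42=42
(-1)^3*27=-27
(-1)^4*42=42
(-1)^5*53=-53
(-1)^6*11=11
(-1)^7*23=-23
(-1)^8*41=41
(-1)^9*63=-63
chi=-52


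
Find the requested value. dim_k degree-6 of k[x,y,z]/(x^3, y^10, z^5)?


Need i<3, j<10, k<5 with i+j+k=6.
For each i, j ranges over max(0,6-i-4)..min(9,6-i):
  i=0: j in [2,6] -> 5
  i=1: j in [1,5] -> 5
  i=2: j in [0,4] -> 5
H(6) = 5+5+5 = 15


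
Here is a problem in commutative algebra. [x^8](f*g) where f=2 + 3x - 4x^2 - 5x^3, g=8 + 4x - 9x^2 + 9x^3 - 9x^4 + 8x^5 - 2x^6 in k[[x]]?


[x^8] = sum a_i*b_j, i+j=8
  -4*-2=8
  -5*8=-40
Sum=-32


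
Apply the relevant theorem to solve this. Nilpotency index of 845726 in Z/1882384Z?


845726^k mod 1882384:
k=1: 845726
k=2: 1136212
k=3: 880824
k=4: 1114064
k=5: 1344560
k=6: 0
First zero at k = 6


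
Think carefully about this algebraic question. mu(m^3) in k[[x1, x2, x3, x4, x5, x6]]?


C(n+d-1,d)=C(8,3)=56


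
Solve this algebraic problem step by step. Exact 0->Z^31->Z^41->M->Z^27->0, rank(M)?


Alt sum=0:
(-1)^0*31 + (-1)^1*41 + (-1)^2*? + (-1)^3*27=0
rank(M)=37


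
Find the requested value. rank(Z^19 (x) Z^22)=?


rank(M(x)N) = rank(M)*rank(N)
19*22 = 418


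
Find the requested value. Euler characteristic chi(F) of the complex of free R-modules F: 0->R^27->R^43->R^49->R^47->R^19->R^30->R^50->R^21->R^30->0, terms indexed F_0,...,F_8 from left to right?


chi = sum (-1)^i * rank:
(-1)^0*27=27
(-1)^1*43=-43
(-1)^2*49=49
(-1)^3*47=-47
(-1)^4*19=19
(-1)^5*30=-30
(-1)^6*50=50
(-1)^7*21=-21
(-1)^8*30=30
chi=34


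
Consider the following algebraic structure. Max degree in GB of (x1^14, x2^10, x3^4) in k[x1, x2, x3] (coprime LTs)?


Pure powers, coprime LTs => already GB.
Degrees: 14, 10, 4
Max=14


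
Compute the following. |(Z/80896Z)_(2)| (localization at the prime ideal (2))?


2-primary part: 80896=2^10*79
Size=2^10=1024


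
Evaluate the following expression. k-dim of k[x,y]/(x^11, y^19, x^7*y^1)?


k[x,y]/I, I = (x^11, y^19, x^7*y^1)
Rect: 11x19=209. Corner: (11-7)x(19-1)=72.
dim = 209-72 = 137


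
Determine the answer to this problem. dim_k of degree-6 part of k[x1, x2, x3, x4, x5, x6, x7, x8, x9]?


C(d+n-1,n-1)=C(14,8)=3003


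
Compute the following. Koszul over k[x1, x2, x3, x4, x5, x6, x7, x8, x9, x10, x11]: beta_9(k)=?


C(n,i)=C(11,9)=55


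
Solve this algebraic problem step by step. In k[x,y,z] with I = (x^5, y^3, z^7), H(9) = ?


Need i<5, j<3, k<7 with i+j+k=9.
For each i, j ranges over max(0,9-i-6)..min(2,9-i):
  i=0: j in [3,2] -> 0
  i=1: j in [2,2] -> 1
  i=2: j in [1,2] -> 2
  i=3: j in [0,2] -> 3
  i=4: j in [0,2] -> 3
H(9) = 0+1+2+3+3 = 9


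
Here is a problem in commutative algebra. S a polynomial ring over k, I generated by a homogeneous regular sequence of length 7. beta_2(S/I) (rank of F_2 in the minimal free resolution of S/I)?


Regular sequence => Koszul complex is the minimal free resolution.
Syz_1 minimally generated by Koszul relations f_i*e_j - f_j*e_i (i<j): mu(Syz_1) = beta_2 = C(m,2) = m(m-1)/2
m=7
7*6/2 = 21


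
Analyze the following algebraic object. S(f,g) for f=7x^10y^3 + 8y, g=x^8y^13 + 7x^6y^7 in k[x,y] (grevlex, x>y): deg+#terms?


LT(f)=7x^10y^3, LT(g)=x^8y^13
lcm(LM)=x^10y^13
S(f,g) (scaled by 7 to clear denominators) = y^10*f - 7x^2*g = -49x^8y^7 + 8y^11
2 terms, deg 15.
15+2=17


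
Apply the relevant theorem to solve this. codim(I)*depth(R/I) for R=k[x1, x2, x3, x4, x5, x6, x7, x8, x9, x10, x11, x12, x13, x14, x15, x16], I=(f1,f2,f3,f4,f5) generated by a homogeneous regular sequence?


codim=5, depth=dim(R/I)=16-5=11
Product=5*11=55


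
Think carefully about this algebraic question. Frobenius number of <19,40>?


gcd(19,40)=1 => F=ab-a-b=19*40-19-40=760-59=701


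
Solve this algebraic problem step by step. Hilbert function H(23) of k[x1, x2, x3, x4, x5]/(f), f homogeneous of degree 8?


C(27,4)-C(19,4)=17550-3876=13674


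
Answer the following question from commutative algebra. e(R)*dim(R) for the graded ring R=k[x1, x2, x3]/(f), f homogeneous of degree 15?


e(R)=deg(f)=15, dim(R)=3-1=2
e*dim=15*2=30


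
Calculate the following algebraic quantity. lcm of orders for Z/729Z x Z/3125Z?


Exponent = lcm of the cyclic orders; pairwise coprime => product.
3^6*5^5=729*3125=2278125


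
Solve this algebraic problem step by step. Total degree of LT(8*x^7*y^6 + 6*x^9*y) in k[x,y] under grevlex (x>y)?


LT: 8*x^7*y^6
deg_x=7, deg_y=6
Total=7+6=13


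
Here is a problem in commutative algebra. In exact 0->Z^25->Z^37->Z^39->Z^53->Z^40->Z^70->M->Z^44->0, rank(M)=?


Alt sum=0:
(-1)^0*25 + (-1)^1*37 + (-1)^2*39 + (-1)^3*53 + (-1)^4*40 + (-1)^5*70 + (-1)^6*? + (-1)^7*44=0
rank(M)=100


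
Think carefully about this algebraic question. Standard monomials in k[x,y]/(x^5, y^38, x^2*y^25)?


k[x,y]/I, I = (x^5, y^38, x^2*y^25)
Rect: 5x38=190. Corner: (5-2)x(38-25)=39.
dim = 190-39 = 151


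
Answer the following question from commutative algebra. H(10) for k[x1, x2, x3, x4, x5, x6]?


C(d+n-1,n-1)=C(15,5)=3003


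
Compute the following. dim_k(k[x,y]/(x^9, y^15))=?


Basis: x^i*y^j, i<9, j<15
9*15=135


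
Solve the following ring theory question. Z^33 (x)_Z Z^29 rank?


rank(M(x)N) = rank(M)*rank(N)
33*29 = 957


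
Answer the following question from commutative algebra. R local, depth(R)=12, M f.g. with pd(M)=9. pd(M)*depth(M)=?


pd+depth=12
depth=12-9=3
pd*depth=9*3=27


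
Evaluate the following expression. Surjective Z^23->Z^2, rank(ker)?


rank(ker) = 23-2 = 21


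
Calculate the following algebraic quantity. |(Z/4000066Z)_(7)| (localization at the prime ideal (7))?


7-primary part: 4000066=7^6*34
Size=7^6=117649


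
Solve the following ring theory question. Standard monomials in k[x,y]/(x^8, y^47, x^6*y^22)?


k[x,y]/I, I = (x^8, y^47, x^6*y^22)
Rect: 8x47=376. Corner: (8-6)x(47-22)=50.
dim = 376-50 = 326


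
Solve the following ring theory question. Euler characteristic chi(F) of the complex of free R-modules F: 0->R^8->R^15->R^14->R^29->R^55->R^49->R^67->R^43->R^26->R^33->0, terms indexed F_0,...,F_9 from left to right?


chi = sum (-1)^i * rank:
(-1)^0*8=8
(-1)^1*15=-15
(-1)^2*14=14
(-1)^3*29=-29
(-1)^4*55=55
(-1)^5*49=-49
(-1)^6*67=67
(-1)^7*43=-43
(-1)^8*26=26
(-1)^9*33=-33
chi=1


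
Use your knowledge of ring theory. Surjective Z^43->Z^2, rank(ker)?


rank(ker) = 43-2 = 41


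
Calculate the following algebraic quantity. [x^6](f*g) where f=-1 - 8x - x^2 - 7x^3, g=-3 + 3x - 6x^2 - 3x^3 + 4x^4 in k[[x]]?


[x^6] = sum a_i*b_j, i+j=6
  -1*4=-4
  -7*-3=21
Sum=17


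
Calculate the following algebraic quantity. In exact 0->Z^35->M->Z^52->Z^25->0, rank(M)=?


Alt sum=0:
(-1)^0*35 + (-1)^1*? + (-1)^2*52 + (-1)^3*25=0
rank(M)=62


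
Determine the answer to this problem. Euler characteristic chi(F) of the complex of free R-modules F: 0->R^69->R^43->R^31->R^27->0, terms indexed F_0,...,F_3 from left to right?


chi = sum (-1)^i * rank:
(-1)^0*69=69
(-1)^1*43=-43
(-1)^2*31=31
(-1)^3*27=-27
chi=30


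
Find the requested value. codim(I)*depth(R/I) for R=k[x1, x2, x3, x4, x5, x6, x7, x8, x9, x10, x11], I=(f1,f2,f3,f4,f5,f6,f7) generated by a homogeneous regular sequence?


codim=7, depth=dim(R/I)=11-7=4
Product=7*4=28


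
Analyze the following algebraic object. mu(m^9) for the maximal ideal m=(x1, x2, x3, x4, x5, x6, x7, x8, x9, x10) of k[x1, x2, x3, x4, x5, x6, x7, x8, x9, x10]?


Graded Nakayama: mu(m^d) = dim_k (m^d/m^(d+1)) = #degree-9 monomials in 10 vars
C(n+d-1,d)=C(18,9)=48620


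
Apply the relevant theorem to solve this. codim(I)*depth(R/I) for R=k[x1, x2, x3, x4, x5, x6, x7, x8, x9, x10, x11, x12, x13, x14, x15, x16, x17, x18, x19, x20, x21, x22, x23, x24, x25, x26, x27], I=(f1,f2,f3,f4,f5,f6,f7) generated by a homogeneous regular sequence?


codim=7, depth=dim(R/I)=27-7=20
Product=7*20=140


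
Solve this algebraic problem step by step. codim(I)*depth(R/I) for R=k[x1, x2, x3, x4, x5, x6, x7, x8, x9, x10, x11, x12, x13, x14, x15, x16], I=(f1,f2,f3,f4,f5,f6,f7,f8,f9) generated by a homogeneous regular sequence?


codim=9, depth=dim(R/I)=16-9=7
Product=9*7=63


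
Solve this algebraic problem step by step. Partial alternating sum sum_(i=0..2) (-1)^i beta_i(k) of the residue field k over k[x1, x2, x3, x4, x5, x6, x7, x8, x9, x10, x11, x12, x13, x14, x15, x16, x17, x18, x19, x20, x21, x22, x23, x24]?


Koszul resolution: beta_i(k)=C(n,i), n=24
sum_(i=0..p) (-1)^i C(n,i) = (-1)^p C(n-1,p)
(-1)^2*C(23,2) = (-1)^2*253 = 253


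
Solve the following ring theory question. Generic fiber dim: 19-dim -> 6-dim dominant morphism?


dim(fiber)=dim(X)-dim(Y)=19-6=13


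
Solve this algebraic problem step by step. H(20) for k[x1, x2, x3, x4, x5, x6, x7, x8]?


C(d+n-1,n-1)=C(27,7)=888030


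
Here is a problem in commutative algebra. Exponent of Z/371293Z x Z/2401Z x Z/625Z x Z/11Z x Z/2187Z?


Exponent = lcm of the cyclic orders; pairwise coprime => product.
13^5*7^4*5^4*11^1*3^7=371293*2401*625*11*2187=13403876173813125


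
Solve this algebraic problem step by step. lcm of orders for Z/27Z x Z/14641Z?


Exponent = lcm of the cyclic orders; pairwise coprime => product.
3^3*11^4=27*14641=395307


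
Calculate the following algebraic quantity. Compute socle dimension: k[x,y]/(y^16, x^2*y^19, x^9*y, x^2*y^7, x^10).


Socle = ann(m) = span of standard monomials u with x*u, y*u in I (staircase corners).
Redundant generators: x^2*y^19
Minimal generators: x^10, x^9*y, x^2*y^7, y^16
Corners: xy^15, x^8y^6, x^9
Socle dim=3


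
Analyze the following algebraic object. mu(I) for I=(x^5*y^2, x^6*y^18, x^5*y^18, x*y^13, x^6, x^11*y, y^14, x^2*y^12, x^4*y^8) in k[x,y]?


Remove redundant (divisible by others).
x^5*y^18 redundant.
x^6*y^18 redundant.
x^11*y redundant.
Min: x^6, x^5*y^2, x^4*y^8, x^2*y^12, x*y^13, y^14
Count=6


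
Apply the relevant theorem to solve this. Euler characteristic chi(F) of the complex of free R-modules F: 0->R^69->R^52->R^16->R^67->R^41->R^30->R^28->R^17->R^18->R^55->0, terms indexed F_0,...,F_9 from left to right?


chi = sum (-1)^i * rank:
(-1)^0*69=69
(-1)^1*52=-52
(-1)^2*16=16
(-1)^3*67=-67
(-1)^4*41=41
(-1)^5*30=-30
(-1)^6*28=28
(-1)^7*17=-17
(-1)^8*18=18
(-1)^9*55=-55
chi=-49
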